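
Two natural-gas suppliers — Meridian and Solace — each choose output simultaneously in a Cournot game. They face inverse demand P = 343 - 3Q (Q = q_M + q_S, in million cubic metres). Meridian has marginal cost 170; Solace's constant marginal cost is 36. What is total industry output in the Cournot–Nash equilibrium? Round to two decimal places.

Meridian's profit: π_M = (343 - 3Q)q_M - (170q_M). Setting ∂π_M/∂q_M = 0: 173 - 6q_M - 3(q_S) = 0.
Solace's profit: π_S = (343 - 3Q)q_S - (36q_S). Setting ∂π_S/∂q_S = 0: 307 - 6q_S - 3(q_M) = 0.
Rearranging gives the reaction functions q_M = (173 - 3q_S)/6 and q_S = (307 - 3q_M)/6.
Substituting one into the other gives q_M = 13/3 and q_S = 49.
Total output Q = 13/3 + 49 = 160/3.

53.33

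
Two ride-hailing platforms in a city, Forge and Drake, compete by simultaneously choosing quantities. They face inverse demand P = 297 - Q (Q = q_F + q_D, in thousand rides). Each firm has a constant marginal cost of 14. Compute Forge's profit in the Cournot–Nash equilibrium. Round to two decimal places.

Each firm earns π_i = (297 - Q)q_i - 14q_i.
First-order condition (treating rivals' output as given): 283 - 2q_i - q_j = 0.
By symmetry each firm produces the same amount; substituting q_j = q_i yields q_i = 283/3.
Price P = 297 - 566/3 = 325/3.
Forge's profit: (325/3 - 14)·(283/3) = 8898.7778.

8898.78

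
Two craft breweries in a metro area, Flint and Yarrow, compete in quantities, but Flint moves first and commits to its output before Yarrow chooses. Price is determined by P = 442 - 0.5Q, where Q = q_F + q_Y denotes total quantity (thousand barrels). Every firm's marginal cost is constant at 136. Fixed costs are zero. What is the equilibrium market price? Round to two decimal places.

The follower Yarrow best-responds to any q_F: π_Y = (442 - 0.5Q)q_Y - 136q_Y.
Setting the follower's marginal profit to zero, 306 - (1/2)q_F - q_Y = 0, i.e. q_Y = (306 - (1/2)q_F).
Flint substitutes q_Y(q_F) into its own profit: π_F = q_F(442 - (1/2)q_F - (306 - (1/2)q_F)/2) - 136q_F = (289 - (1/4)q_F)q_F - 136q_F.
The leader's first-order condition 153 - (1/2)q_F = 0 yields q_F = 306.
Then q_Y = (306 - (1/2)·306) = 153.
Total output Q = 459, so price P = 442 - (1/2)·459 = 425/2.

212.50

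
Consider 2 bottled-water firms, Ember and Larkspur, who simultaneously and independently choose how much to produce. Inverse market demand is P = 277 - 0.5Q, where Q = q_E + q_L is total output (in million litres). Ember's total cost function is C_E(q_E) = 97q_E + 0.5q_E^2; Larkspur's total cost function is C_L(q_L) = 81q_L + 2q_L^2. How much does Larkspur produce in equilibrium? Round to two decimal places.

30.97

Ember's profit: π_E = (277 - 0.5Q)q_E - (97q_E + (1/2)q_E²). Setting ∂π_E/∂q_E = 0: 180 - 2q_E - (1/2)(q_L) = 0.
Larkspur's profit: π_L = (277 - 0.5Q)q_L - (81q_L + 2q_L²). Setting ∂π_L/∂q_L = 0: 196 - 5q_L - (1/2)(q_E) = 0.
So q_E = (180 - (1/2)q_L)/2 and q_L = (196 - (1/2)q_E)/5.
Substituting one into the other gives q_E = 82.2564 and q_L = 1208/39.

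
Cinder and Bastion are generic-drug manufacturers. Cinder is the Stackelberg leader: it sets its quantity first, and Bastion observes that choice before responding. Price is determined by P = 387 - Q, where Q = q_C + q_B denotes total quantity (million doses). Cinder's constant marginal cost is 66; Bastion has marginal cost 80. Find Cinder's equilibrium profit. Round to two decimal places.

The follower Bastion best-responds to any q_C: π_B = (387 - Q)q_B - 80q_B.
Setting the follower's marginal profit to zero, 307 - q_C - 2q_B = 0, i.e. q_B = (307 - q_C)/2.
Cinder substitutes q_B(q_C) into its own profit: π_C = q_C(387 - q_C - (307 - q_C)/2) - 66q_C = (467/2 - (1/2)q_C)q_C - 66q_C.
Leader FOC: 335/2 - q_C = 0, so q_C = 335/2.
Then q_B = (307 - 335/2)/2 = 279/4.
Price P = 387 - 949/4 = 599/4.
Cinder's profit: (599/4 - 66)·(335/2) = 14028.1250.

14028.13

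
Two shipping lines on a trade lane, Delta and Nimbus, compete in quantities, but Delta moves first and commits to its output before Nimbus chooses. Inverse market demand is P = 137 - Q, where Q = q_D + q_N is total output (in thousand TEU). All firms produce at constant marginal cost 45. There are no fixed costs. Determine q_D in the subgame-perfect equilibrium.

46

Solve by backward induction. Given q_D, the follower Nimbus maximises π_N = (137 - q_D - q_N)q_N - 45q_N.
∂π_N/∂q_N = 92 - q_D - 2q_N = 0 gives the reaction function q_N = (92 - q_D)/2.
The leader anticipates this reaction. Substituting into P = 137 - Q gives P = 91 - (1/2)q_D, so π_D = (91 - (1/2)q_D)q_D - 45q_D.
The leader's first-order condition 46 - q_D = 0 yields q_D = 46.
Then q_N = (92 - 46)/2 = 23.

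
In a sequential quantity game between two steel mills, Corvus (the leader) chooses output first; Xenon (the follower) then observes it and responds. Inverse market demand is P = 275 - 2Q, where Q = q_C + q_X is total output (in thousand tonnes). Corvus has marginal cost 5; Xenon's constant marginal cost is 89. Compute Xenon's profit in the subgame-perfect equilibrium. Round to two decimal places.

10.13

The follower Xenon best-responds to any q_C: π_X = (275 - 2Q)q_X - 89q_X.
Setting the follower's marginal profit to zero, 186 - 2q_C - 4q_X = 0, i.e. q_X = (186 - 2q_C)/4.
Corvus substitutes q_X(q_C) into its own profit: π_C = q_C(275 - 2q_C - (186 - 2q_C)/2) - 5q_C = (182 - q_C)q_C - 5q_C.
Leader FOC: 177 - 2q_C = 0, so q_C = 177/2.
Then q_X = (186 - 2·(177/2))/4 = 9/4.
Price P = 275 - 2·(363/4) = 187/2.
Xenon's profit: (187/2 - 89)·(9/4) = 81/8.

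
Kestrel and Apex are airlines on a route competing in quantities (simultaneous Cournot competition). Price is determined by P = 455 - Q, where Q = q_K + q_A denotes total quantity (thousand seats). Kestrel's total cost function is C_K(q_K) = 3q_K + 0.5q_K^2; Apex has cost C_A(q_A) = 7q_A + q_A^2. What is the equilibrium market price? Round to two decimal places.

Kestrel's profit: π_K = (455 - Q)q_K - (3q_K + (1/2)q_K²). Setting ∂π_K/∂q_K = 0: 452 - 3q_K - (q_A) = 0.
Apex's profit: π_A = (455 - Q)q_A - (7q_A + q_A²). Setting ∂π_A/∂q_A = 0: 448 - 4q_A - (q_K) = 0.
Rearranging gives the reaction functions q_K = (452 - q_A)/3 and q_A = (448 - q_K)/4.
Substituting one into the other gives q_K = 1360/11 and q_A = 892/11.
Total output Q = 204.7273, so price P = 455 - 204.7273 = 250.2727.

250.27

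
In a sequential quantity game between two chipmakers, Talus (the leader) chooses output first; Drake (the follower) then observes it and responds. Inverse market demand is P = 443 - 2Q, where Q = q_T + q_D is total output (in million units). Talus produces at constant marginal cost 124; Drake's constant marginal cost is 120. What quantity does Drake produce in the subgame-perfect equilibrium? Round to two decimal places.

41.38

Solve by backward induction. Given q_T, the follower Drake maximises π_D = (443 - 2q_T - 2q_D)q_D - 120q_D.
Follower FOC: 323 - 2q_T - 4q_D = 0, so q_D(q_T) = (323 - 2q_T)/4.
Talus substitutes q_D(q_T) into its own profit: π_T = q_T(443 - 2q_T - (323 - 2q_T)/2) - 124q_T = (563/2 - q_T)q_T - 124q_T.
Maximising: ∂π_T/∂q_T = 315/2 - 2q_T = 0, giving q_T = 315/4.
Then q_D = (323 - 2·(315/4))/4 = 331/8.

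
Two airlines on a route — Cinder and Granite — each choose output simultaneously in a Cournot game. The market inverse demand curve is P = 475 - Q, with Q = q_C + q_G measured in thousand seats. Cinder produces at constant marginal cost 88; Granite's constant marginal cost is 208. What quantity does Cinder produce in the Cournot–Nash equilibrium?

169

Cinder's profit: π_C = (475 - Q)q_C - (88q_C). Setting ∂π_C/∂q_C = 0: 387 - 2q_C - (q_G) = 0.
Granite's profit: π_G = (475 - Q)q_G - (208q_G). Setting ∂π_G/∂q_G = 0: 267 - 2q_G - (q_C) = 0.
Rearranging gives the reaction functions q_C = (387 - q_G)/2 and q_G = (267 - q_C)/2.
Solving the pair: q_C = 169, q_G = 49.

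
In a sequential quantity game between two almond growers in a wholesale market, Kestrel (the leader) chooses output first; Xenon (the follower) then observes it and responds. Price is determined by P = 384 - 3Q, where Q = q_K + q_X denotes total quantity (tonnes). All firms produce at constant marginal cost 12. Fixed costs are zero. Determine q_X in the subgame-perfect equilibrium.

Solve by backward induction. Given q_K, the follower Xenon maximises π_X = (384 - 3q_K - 3q_X)q_X - 12q_X.
Setting the follower's marginal profit to zero, 372 - 3q_K - 6q_X = 0, i.e. q_X = (372 - 3q_K)/6.
The leader anticipates this reaction. Substituting into P = 384 - 3Q gives P = 198 - (3/2)q_K, so π_K = (198 - (3/2)q_K)q_K - 12q_K.
The leader's first-order condition 186 - 3q_K = 0 yields q_K = 62.
Then q_X = (372 - 3·62)/6 = 31.

31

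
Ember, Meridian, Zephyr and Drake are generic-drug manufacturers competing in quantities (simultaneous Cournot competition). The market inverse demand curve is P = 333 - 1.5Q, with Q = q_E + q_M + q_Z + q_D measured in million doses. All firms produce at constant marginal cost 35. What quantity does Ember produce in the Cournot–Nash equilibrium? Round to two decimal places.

Each firm earns π_i = (333 - 1.5Q)q_i - 35q_i.
Setting ∂π_i/∂q_i = 0 with rivals' quantities fixed: 298 - 3q_i - (3/2)·Σ_{j≠i} q_j = 0.
With identical firms every q_j equals q_i, so Σ_{j≠i} q_j = 3q_i and 298 = (15/2)q_i, giving q_i = 596/15.

39.73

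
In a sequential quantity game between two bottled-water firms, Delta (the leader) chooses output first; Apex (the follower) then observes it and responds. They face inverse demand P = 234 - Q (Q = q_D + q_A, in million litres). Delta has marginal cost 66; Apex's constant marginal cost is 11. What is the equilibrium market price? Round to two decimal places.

The follower Apex best-responds to any q_D: π_A = (234 - Q)q_A - 11q_A.
Follower FOC: 223 - q_D - 2q_A = 0, so q_A(q_D) = (223 - q_D)/2.
The leader anticipates this reaction. Substituting into P = 234 - Q gives P = 245/2 - (1/2)q_D, so π_D = (245/2 - (1/2)q_D)q_D - 66q_D.
Maximising: ∂π_D/∂q_D = 113/2 - q_D = 0, giving q_D = 113/2.
Then q_A = (223 - 113/2)/2 = 333/4.
Total output Q = 559/4, so price P = 234 - 559/4 = 377/4.

94.25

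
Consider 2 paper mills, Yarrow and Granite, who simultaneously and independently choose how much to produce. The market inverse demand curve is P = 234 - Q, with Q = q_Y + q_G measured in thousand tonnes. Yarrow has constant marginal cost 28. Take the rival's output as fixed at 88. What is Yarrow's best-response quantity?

With the rival's output fixed at 88, Yarrow's profit is π_Y = (234 - 88 - q_Y)q_Y - (28q_Y) = (146 - q_Y)q_Y - (28q_Y).
∂π_Y/∂q_Y = 118 - 2q_Y = 0, so q_Y = 59.

59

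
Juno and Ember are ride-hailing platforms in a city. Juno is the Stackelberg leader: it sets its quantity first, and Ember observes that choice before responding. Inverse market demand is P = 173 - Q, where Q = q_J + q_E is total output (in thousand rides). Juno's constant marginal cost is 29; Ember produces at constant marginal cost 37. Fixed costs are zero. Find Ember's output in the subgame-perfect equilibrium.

30

The follower Ember best-responds to any q_J: π_E = (173 - Q)q_E - 37q_E.
∂π_E/∂q_E = 136 - q_J - 2q_E = 0 gives the reaction function q_E = (136 - q_J)/2.
Juno substitutes q_E(q_J) into its own profit: π_J = q_J(173 - q_J - (136 - q_J)/2) - 29q_J = (105 - (1/2)q_J)q_J - 29q_J.
The leader's first-order condition 76 - q_J = 0 yields q_J = 76.
Then q_E = (136 - 76)/2 = 30.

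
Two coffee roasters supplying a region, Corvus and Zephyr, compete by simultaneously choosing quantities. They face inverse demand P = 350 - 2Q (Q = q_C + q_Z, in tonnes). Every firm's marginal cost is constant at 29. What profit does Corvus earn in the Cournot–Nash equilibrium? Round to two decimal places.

5724.50

A representative firm's profit is π_i = q_i(350 - 2Q) - 29q_i.
First-order condition (treating rivals' output as given): 321 - 4q_i - 2q_j = 0.
With identical firms every q_j equals q_i, so q_j = q_i and 321 = 6q_i, giving q_i = 107/2.
Price P = 350 - 2·107 = 136.
Corvus's profit: (136 - 29)·(107/2) = 5724.5000.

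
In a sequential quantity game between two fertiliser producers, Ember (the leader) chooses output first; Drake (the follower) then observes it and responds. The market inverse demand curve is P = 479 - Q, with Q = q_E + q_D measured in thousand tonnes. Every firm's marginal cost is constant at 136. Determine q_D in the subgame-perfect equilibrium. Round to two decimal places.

The follower Drake best-responds to any q_E: π_D = (479 - Q)q_D - 136q_D.
∂π_D/∂q_D = 343 - q_E - 2q_D = 0 gives the reaction function q_D = (343 - q_E)/2.
The leader anticipates this reaction. Substituting into P = 479 - Q gives P = 615/2 - (1/2)q_E, so π_E = (615/2 - (1/2)q_E)q_E - 136q_E.
Maximising: ∂π_E/∂q_E = 343/2 - q_E = 0, giving q_E = 343/2.
Then q_D = (343 - 343/2)/2 = 343/4.

85.75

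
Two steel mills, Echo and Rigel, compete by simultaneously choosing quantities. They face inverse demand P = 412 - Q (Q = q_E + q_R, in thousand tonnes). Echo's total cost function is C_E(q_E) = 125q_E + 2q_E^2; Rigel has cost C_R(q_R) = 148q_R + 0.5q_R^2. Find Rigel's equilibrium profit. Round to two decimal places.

8731.19

Echo's profit: π_E = (412 - Q)q_E - (125q_E + 2q_E²). Setting ∂π_E/∂q_E = 0: 287 - 6q_E - (q_R) = 0.
Rigel's first-order condition: 264 - 3q_R - (q_E) = 0.
Rearranging gives the reaction functions q_E = (287 - q_R)/6 and q_R = (264 - q_E)/3.
Solving the pair: q_E = 597/17, q_R = 1297/17.
Price P = 412 - 1894/17 = 300.5882.
Rigel's profit: 300.5882·(1297/17) - 148·(1297/17) - (1/2)(1297/17)² = 8731.1886.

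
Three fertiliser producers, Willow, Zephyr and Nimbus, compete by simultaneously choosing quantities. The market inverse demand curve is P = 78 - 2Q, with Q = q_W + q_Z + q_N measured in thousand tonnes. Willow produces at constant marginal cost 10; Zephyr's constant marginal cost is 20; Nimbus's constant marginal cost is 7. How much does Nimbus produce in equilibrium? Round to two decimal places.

10.88

Willow's profit: π_W = (78 - 2Q)q_W - (10q_W). Setting ∂π_W/∂q_W = 0: 68 - 4q_W - 2(q_Z + q_N) = 0.
Zephyr's first-order condition: 58 - 4q_Z - 2(q_W + q_N) = 0.
Nimbus's first-order condition: 71 - 4q_N - 2(q_W + q_Z) = 0.
Adding the 3 first-order conditions: 197 − 8Q = 0, so Q = 197/8.
Back-substituting: q_W = (68 − 197/4)/2 = 75/8, q_Z = (58 − 197/4)/2 = 35/8, q_N = (71 − 197/4)/2 = 87/8.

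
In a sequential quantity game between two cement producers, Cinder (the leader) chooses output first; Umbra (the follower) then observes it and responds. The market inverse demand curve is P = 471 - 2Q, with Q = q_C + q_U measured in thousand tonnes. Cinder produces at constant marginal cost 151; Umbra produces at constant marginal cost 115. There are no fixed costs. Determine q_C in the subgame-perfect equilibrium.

71

The follower Umbra best-responds to any q_C: π_U = (471 - 2Q)q_U - 115q_U.
Follower FOC: 356 - 2q_C - 4q_U = 0, so q_U(q_C) = (356 - 2q_C)/4.
The leader anticipates this reaction. Substituting into P = 471 - 2Q gives P = 293 - q_C, so π_C = (293 - q_C)q_C - 151q_C.
Leader FOC: 142 - 2q_C = 0, so q_C = 71.
Then q_U = (356 - 2·71)/4 = 107/2.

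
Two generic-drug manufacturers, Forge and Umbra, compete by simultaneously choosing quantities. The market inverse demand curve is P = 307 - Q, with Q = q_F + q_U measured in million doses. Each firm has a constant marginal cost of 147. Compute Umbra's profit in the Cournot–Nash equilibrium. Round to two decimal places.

2844.44

Each firm earns π_i = (307 - Q)q_i - 147q_i.
First-order condition (treating rivals' output as given): 160 - 2q_i - q_j = 0.
With identical firms every q_j equals q_i, so q_j = q_i and 160 = 3q_i, giving q_i = 160/3.
Price P = 307 - 320/3 = 601/3.
Umbra's profit: (601/3 - 147)·(160/3) = 2844.4444.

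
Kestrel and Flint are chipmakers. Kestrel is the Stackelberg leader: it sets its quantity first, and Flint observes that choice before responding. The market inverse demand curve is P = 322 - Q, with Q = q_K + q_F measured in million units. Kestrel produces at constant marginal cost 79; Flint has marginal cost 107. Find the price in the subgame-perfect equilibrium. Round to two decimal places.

The follower Flint best-responds to any q_K: π_F = (322 - Q)q_F - 107q_F.
Setting the follower's marginal profit to zero, 215 - q_K - 2q_F = 0, i.e. q_F = (215 - q_K)/2.
The leader anticipates this reaction. Substituting into P = 322 - Q gives P = 429/2 - (1/2)q_K, so π_K = (429/2 - (1/2)q_K)q_K - 79q_K.
The leader's first-order condition 271/2 - q_K = 0 yields q_K = 271/2.
Then q_F = (215 - 271/2)/2 = 159/4.
Total output Q = 701/4, so price P = 322 - 701/4 = 587/4.

146.75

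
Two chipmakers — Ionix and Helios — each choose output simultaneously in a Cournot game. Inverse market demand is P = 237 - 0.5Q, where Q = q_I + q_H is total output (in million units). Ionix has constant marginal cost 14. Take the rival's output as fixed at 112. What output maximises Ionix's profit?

With the rival's output fixed at 112, Ionix's profit is π_I = (237 - (1/2)·112 - (1/2)q_I)q_I - (14q_I) = (181 - (1/2)q_I)q_I - (14q_I).
∂π_I/∂q_I = 167 - q_I = 0, so q_I = 167.

167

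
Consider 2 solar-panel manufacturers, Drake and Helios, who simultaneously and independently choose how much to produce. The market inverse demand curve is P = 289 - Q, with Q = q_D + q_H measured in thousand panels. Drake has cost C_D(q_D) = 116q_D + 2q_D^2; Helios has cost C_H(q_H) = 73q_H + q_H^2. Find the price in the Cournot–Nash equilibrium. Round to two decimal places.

Drake's profit: π_D = (289 - Q)q_D - (116q_D + 2q_D²). Setting ∂π_D/∂q_D = 0: 173 - 6q_D - (q_H) = 0.
Helios's profit: π_H = (289 - Q)q_H - (73q_H + q_H²). Setting ∂π_H/∂q_H = 0: 216 - 4q_H - (q_D) = 0.
Rearranging gives the reaction functions q_D = (173 - q_H)/6 and q_H = (216 - q_D)/4.
Solving the pair: q_D = 476/23, q_H = 1123/23.
Total output Q = 1599/23, so price P = 289 - 1599/23 = 219.4783.

219.48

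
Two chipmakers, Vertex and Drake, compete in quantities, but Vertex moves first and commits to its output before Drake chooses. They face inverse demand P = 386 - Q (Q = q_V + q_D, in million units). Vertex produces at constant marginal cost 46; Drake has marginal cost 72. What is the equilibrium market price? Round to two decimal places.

137.50

Solve by backward induction. Given q_V, the follower Drake maximises π_D = (386 - q_V - q_D)q_D - 72q_D.
Setting the follower's marginal profit to zero, 314 - q_V - 2q_D = 0, i.e. q_D = (314 - q_V)/2.
Vertex substitutes q_D(q_V) into its own profit: π_V = q_V(386 - q_V - (314 - q_V)/2) - 46q_V = (229 - (1/2)q_V)q_V - 46q_V.
The leader's first-order condition 183 - q_V = 0 yields q_V = 183.
Then q_D = (314 - 183)/2 = 131/2.
Total output Q = 497/2, so price P = 386 - 497/2 = 275/2.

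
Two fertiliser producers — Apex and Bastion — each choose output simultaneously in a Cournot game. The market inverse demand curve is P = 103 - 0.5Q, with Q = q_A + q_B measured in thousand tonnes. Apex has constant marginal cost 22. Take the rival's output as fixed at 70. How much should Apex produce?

With the rival's output fixed at 70, Apex's profit is π_A = (103 - (1/2)·70 - (1/2)q_A)q_A - (22q_A) = (68 - (1/2)q_A)q_A - (22q_A).
∂π_A/∂q_A = 46 - q_A = 0, so q_A = 46.

46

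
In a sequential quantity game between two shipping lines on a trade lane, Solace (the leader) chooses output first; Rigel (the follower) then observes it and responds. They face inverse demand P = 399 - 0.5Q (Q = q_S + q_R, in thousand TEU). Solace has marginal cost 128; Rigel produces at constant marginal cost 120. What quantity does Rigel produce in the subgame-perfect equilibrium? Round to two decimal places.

147.50

Solve by backward induction. Given q_S, the follower Rigel maximises π_R = (399 - (1/2)q_S - (1/2)q_R)q_R - 120q_R.
Follower FOC: 279 - (1/2)q_S - q_R = 0, so q_R(q_S) = (279 - (1/2)q_S).
The leader anticipates this reaction. Substituting into P = 399 - 0.5Q gives P = 519/2 - (1/4)q_S, so π_S = (519/2 - (1/4)q_S)q_S - 128q_S.
Leader FOC: 263/2 - (1/2)q_S = 0, so q_S = 263.
Then q_R = (279 - (1/2)·263) = 295/2.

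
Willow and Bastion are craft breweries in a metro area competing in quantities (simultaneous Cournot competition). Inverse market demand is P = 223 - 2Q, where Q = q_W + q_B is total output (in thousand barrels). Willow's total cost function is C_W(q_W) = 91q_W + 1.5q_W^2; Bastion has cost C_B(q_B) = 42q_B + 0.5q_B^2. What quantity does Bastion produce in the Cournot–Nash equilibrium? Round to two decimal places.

Willow's profit: π_W = (223 - 2Q)q_W - (91q_W + (3/2)q_W²). Setting ∂π_W/∂q_W = 0: 132 - 7q_W - 2(q_B) = 0.
Bastion's profit: π_B = (223 - 2Q)q_B - (42q_B + (1/2)q_B²). Setting ∂π_B/∂q_B = 0: 181 - 5q_B - 2(q_W) = 0.
So q_W = (132 - 2q_B)/7 and q_B = (181 - 2q_W)/5.
Substituting one into the other gives q_W = 298/31 and q_B = 1003/31.

32.35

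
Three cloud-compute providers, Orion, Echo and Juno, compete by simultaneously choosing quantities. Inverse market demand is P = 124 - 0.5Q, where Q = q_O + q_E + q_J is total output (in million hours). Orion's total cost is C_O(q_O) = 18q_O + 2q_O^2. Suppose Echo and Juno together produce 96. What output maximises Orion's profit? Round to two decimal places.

With rivals' combined output fixed at 96, Orion's profit is π_O = (124 - (1/2)·96 - (1/2)q_O)q_O - (18q_O + 2q_O²) = (76 - (1/2)q_O)q_O - (18q_O + 2q_O²).
∂π_O/∂q_O = 58 - 5q_O = 0, so q_O = 58/5.

11.60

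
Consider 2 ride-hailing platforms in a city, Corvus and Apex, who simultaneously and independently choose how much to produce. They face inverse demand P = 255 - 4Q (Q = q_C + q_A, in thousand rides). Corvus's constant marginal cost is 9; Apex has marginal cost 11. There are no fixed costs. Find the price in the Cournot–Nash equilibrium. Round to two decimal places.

Corvus's profit: π_C = (255 - 4Q)q_C - (9q_C). Setting ∂π_C/∂q_C = 0: 246 - 8q_C - 4(q_A) = 0.
Apex's profit: π_A = (255 - 4Q)q_A - (11q_A). Setting ∂π_A/∂q_A = 0: 244 - 8q_A - 4(q_C) = 0.
Rearranging gives the reaction functions q_C = (246 - 4q_A)/8 and q_A = (244 - 4q_C)/8.
Substituting one into the other gives q_C = 62/3 and q_A = 121/6.
Total output Q = 245/6, so price P = 255 - 4·(245/6) = 275/3.

91.67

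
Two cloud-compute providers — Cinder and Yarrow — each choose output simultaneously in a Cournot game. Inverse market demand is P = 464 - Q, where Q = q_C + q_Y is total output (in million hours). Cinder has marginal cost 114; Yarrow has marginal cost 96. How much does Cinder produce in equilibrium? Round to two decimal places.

110.67

Cinder's profit: π_C = (464 - Q)q_C - (114q_C). Setting ∂π_C/∂q_C = 0: 350 - 2q_C - (q_Y) = 0.
Yarrow's profit: π_Y = (464 - Q)q_Y - (96q_Y). Setting ∂π_Y/∂q_Y = 0: 368 - 2q_Y - (q_C) = 0.
Best responses: q_C = (350 - q_Y)/2, q_Y = (368 - q_C)/2.
Substituting one into the other gives q_C = 332/3 and q_Y = 386/3.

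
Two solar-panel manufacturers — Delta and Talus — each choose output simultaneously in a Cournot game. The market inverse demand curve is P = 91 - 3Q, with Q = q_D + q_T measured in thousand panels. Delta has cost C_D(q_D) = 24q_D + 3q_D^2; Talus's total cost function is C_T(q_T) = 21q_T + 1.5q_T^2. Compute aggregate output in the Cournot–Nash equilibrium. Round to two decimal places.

Delta's profit: π_D = (91 - 3Q)q_D - (24q_D + 3q_D²). Setting ∂π_D/∂q_D = 0: 67 - 12q_D - 3(q_T) = 0.
Talus's profit: π_T = (91 - 3Q)q_T - (21q_T + (3/2)q_T²). Setting ∂π_T/∂q_T = 0: 70 - 9q_T - 3(q_D) = 0.
Rearranging gives the reaction functions q_D = (67 - 3q_T)/12 and q_T = (70 - 3q_D)/9.
Substituting one into the other gives q_D = 131/33 and q_T = 71/11.
Total output Q = 131/33 + 71/11 = 344/33.

10.42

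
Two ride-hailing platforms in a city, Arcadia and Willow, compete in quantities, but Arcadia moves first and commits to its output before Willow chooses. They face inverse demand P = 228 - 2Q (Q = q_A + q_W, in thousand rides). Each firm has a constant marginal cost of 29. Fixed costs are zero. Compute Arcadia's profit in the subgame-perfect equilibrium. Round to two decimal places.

Solve by backward induction. Given q_A, the follower Willow maximises π_W = (228 - 2q_A - 2q_W)q_W - 29q_W.
Setting the follower's marginal profit to zero, 199 - 2q_A - 4q_W = 0, i.e. q_W = (199 - 2q_A)/4.
The leader anticipates this reaction. Substituting into P = 228 - 2Q gives P = 257/2 - q_A, so π_A = (257/2 - q_A)q_A - 29q_A.
The leader's first-order condition 199/2 - 2q_A = 0 yields q_A = 199/4.
Then q_W = (199 - 2·(199/4))/4 = 199/8.
Price P = 228 - 2·(597/8) = 315/4.
Arcadia's profit: (315/4 - 29)·(199/4) = 2475.0625.

2475.06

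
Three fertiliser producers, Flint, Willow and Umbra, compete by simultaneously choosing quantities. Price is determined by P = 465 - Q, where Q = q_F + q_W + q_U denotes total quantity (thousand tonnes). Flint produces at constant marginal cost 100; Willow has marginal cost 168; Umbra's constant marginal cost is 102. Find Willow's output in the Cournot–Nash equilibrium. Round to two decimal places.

40.75

Flint's profit: π_F = (465 - Q)q_F - (100q_F). Setting ∂π_F/∂q_F = 0: 365 - 2q_F - (q_W + q_U) = 0.
Willow's profit: π_W = (465 - Q)q_W - (168q_W). Setting ∂π_W/∂q_W = 0: 297 - 2q_W - (q_F + q_U) = 0.
Umbra's first-order condition: 363 - 2q_U - (q_F + q_W) = 0.
Adding the 3 conditions: 1025 − 2Q − 2Q = 0, i.e. Q = 1025/4.
Back-substituting: q_F = (365 − 1025/4) = 435/4, q_W = (297 − 1025/4) = 163/4, q_U = (363 − 1025/4) = 427/4.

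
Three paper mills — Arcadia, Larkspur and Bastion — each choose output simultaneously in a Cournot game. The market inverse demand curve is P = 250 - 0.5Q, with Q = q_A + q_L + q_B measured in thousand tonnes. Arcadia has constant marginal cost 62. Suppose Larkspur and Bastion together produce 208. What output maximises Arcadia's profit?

84

With rivals' combined output fixed at 208, Arcadia's profit is π_A = (250 - (1/2)·208 - (1/2)q_A)q_A - (62q_A) = (146 - (1/2)q_A)q_A - (62q_A).
∂π_A/∂q_A = 84 - q_A = 0, so q_A = 84.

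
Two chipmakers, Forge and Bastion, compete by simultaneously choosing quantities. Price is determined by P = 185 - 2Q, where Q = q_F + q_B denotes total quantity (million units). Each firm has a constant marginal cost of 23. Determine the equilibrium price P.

77

Each firm earns π_i = (185 - 2Q)q_i - 23q_i.
First-order condition (treating rivals' output as given): 162 - 4q_i - 2q_j = 0.
With identical firms every q_j equals q_i, so q_j = q_i and 162 = 6q_i, giving q_i = 27.
Total output Q = 54, so price P = 185 - 2·54 = 77.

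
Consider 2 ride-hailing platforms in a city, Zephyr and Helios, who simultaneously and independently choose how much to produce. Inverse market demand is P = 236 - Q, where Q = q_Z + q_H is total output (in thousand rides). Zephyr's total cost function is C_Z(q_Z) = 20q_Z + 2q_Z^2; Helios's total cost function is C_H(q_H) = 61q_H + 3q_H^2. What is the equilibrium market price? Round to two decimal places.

Zephyr's profit: π_Z = (236 - Q)q_Z - (20q_Z + 2q_Z²). Setting ∂π_Z/∂q_Z = 0: 216 - 6q_Z - (q_H) = 0.
Helios's first-order condition: 175 - 8q_H - (q_Z) = 0.
Rearranging gives the reaction functions q_Z = (216 - q_H)/6 and q_H = (175 - q_Z)/8.
Solving the pair: q_Z = 1553/47, q_H = 834/47.
Total output Q = 50.7872, so price P = 236 - 50.7872 = 185.2128.

185.21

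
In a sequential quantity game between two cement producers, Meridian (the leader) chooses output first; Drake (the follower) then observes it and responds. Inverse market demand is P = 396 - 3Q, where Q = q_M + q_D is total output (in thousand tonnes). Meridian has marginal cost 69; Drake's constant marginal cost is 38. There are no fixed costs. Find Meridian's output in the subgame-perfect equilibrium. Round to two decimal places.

The follower Drake best-responds to any q_M: π_D = (396 - 3Q)q_D - 38q_D.
Setting the follower's marginal profit to zero, 358 - 3q_M - 6q_D = 0, i.e. q_D = (358 - 3q_M)/6.
The leader anticipates this reaction. Substituting into P = 396 - 3Q gives P = 217 - (3/2)q_M, so π_M = (217 - (3/2)q_M)q_M - 69q_M.
Maximising: ∂π_M/∂q_M = 148 - 3q_M = 0, giving q_M = 148/3.
Then q_D = (358 - 3·(148/3))/6 = 35.

49.33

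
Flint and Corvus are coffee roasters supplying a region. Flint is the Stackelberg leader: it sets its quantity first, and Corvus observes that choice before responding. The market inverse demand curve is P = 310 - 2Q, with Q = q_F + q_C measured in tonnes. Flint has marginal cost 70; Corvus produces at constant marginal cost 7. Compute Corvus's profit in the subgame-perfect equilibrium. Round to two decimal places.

The follower Corvus best-responds to any q_F: π_C = (310 - 2Q)q_C - 7q_C.
∂π_C/∂q_C = 303 - 2q_F - 4q_C = 0 gives the reaction function q_C = (303 - 2q_F)/4.
The leader anticipates this reaction. Substituting into P = 310 - 2Q gives P = 317/2 - q_F, so π_F = (317/2 - q_F)q_F - 70q_F.
Maximising: ∂π_F/∂q_F = 177/2 - 2q_F = 0, giving q_F = 177/4.
Then q_C = (303 - 2·(177/4))/4 = 429/8.
Price P = 310 - 2·(783/8) = 457/4.
Corvus's profit: (457/4 - 7)·(429/8) = 5751.2813.

5751.28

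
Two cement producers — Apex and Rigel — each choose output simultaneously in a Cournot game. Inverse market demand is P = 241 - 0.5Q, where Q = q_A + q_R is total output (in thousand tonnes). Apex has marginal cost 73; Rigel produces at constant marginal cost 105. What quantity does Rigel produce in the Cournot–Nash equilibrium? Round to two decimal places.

Apex's profit: π_A = (241 - 0.5Q)q_A - (73q_A). Setting ∂π_A/∂q_A = 0: 168 - q_A - (1/2)(q_R) = 0.
Rigel's profit: π_R = (241 - 0.5Q)q_R - (105q_R). Setting ∂π_R/∂q_R = 0: 136 - q_R - (1/2)(q_A) = 0.
Best responses: q_A = (168 - (1/2)q_R), q_R = (136 - (1/2)q_A).
Solving the pair: q_A = 400/3, q_R = 208/3.

69.33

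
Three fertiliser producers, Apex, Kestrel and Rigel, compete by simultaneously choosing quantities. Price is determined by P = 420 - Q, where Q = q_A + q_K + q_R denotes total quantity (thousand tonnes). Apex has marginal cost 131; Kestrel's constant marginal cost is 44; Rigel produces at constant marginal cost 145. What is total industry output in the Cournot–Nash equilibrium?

Apex's profit: π_A = (420 - Q)q_A - (131q_A). Setting ∂π_A/∂q_A = 0: 289 - 2q_A - (q_K + q_R) = 0.
Kestrel's first-order condition: 376 - 2q_K - (q_A + q_R) = 0.
Rigel's profit: π_R = (420 - Q)q_R - (145q_R). Setting ∂π_R/∂q_R = 0: 275 - 2q_R - (q_A + q_K) = 0.
Adding the 3 conditions: 940 − 2Q − 2Q = 0, i.e. Q = 235.
Back-substituting: q_A = (289 − 235) = 54, q_K = (376 − 235) = 141, q_R = (275 − 235) = 40.
Total output Q = 54 + 141 + 40 = 235.

235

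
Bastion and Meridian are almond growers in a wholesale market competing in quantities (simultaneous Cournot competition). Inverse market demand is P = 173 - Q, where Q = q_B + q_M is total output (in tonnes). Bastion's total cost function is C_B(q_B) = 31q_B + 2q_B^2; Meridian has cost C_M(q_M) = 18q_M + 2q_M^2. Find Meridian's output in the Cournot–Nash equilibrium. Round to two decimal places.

Bastion's profit: π_B = (173 - Q)q_B - (31q_B + 2q_B²). Setting ∂π_B/∂q_B = 0: 142 - 6q_B - (q_M) = 0.
Meridian's first-order condition: 155 - 6q_M - (q_B) = 0.
Best responses: q_B = (142 - q_M)/6, q_M = (155 - q_B)/6.
Substituting one into the other gives q_B = 697/35 and q_M = 788/35.

22.51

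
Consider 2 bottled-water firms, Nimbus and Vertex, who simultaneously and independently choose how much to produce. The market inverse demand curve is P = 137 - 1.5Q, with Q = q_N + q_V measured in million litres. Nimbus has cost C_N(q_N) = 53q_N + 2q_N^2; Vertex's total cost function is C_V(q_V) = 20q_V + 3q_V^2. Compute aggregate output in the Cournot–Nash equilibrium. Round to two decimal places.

Nimbus's profit: π_N = (137 - 1.5Q)q_N - (53q_N + 2q_N²). Setting ∂π_N/∂q_N = 0: 84 - 7q_N - (3/2)(q_V) = 0.
Vertex's first-order condition: 117 - 9q_V - (3/2)(q_N) = 0.
Best responses: q_N = (84 - (3/2)q_V)/7, q_V = (117 - (3/2)q_N)/9.
Solving the pair: q_N = 86/9, q_V = 308/27.
Total output Q = 86/9 + 308/27 = 566/27.

20.96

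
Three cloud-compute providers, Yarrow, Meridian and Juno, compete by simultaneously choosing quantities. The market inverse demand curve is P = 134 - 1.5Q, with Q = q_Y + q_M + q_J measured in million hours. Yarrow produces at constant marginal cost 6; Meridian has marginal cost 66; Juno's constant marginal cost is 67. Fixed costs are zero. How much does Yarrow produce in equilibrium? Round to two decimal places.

41.50

Yarrow's profit: π_Y = (134 - 1.5Q)q_Y - (6q_Y). Setting ∂π_Y/∂q_Y = 0: 128 - 3q_Y - (3/2)(q_M + q_J) = 0.
Meridian's profit: π_M = (134 - 1.5Q)q_M - (66q_M). Setting ∂π_M/∂q_M = 0: 68 - 3q_M - (3/2)(q_Y + q_J) = 0.
Juno's profit: π_J = (134 - 1.5Q)q_J - (67q_J). Setting ∂π_J/∂q_J = 0: 67 - 3q_J - (3/2)(q_Y + q_M) = 0.
Adding the 3 first-order conditions: 263 − 6Q = 0, so Q = 263/6.
Back-substituting: q_Y = (128 − 263/4)/(3/2) = 83/2, q_M = (68 − 263/4)/(3/2) = 3/2, q_J = (67 − 263/4)/(3/2) = 5/6.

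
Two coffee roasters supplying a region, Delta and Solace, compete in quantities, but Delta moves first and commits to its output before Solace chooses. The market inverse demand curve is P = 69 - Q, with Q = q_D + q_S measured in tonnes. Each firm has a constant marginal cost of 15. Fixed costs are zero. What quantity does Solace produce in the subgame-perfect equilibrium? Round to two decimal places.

The follower Solace best-responds to any q_D: π_S = (69 - Q)q_S - 15q_S.
∂π_S/∂q_S = 54 - q_D - 2q_S = 0 gives the reaction function q_S = (54 - q_D)/2.
Delta substitutes q_S(q_D) into its own profit: π_D = q_D(69 - q_D - (54 - q_D)/2) - 15q_D = (42 - (1/2)q_D)q_D - 15q_D.
Maximising: ∂π_D/∂q_D = 27 - q_D = 0, giving q_D = 27.
Then q_S = (54 - 27)/2 = 27/2.

13.50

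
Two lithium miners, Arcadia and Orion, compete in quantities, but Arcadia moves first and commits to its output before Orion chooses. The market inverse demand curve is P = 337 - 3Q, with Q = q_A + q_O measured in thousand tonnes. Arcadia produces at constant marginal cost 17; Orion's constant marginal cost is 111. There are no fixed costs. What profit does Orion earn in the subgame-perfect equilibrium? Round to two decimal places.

The follower Orion best-responds to any q_A: π_O = (337 - 3Q)q_O - 111q_O.
∂π_O/∂q_O = 226 - 3q_A - 6q_O = 0 gives the reaction function q_O = (226 - 3q_A)/6.
Arcadia substitutes q_O(q_A) into its own profit: π_A = q_A(337 - 3q_A - (226 - 3q_A)/2) - 17q_A = (224 - (3/2)q_A)q_A - 17q_A.
Maximising: ∂π_A/∂q_A = 207 - 3q_A = 0, giving q_A = 69.
Then q_O = (226 - 3·69)/6 = 19/6.
Price P = 337 - 3·(433/6) = 241/2.
Orion's profit: (241/2 - 111)·(19/6) = 361/12.

30.08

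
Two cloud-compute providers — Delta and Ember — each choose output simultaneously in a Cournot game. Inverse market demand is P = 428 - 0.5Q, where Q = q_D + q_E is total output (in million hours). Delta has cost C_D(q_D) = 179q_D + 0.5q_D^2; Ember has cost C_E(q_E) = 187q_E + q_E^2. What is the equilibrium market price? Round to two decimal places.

342.43

Delta's profit: π_D = (428 - 0.5Q)q_D - (179q_D + (1/2)q_D²). Setting ∂π_D/∂q_D = 0: 249 - 2q_D - (1/2)(q_E) = 0.
Ember's profit: π_E = (428 - 0.5Q)q_E - (187q_E + q_E²). Setting ∂π_E/∂q_E = 0: 241 - 3q_E - (1/2)(q_D) = 0.
Rearranging gives the reaction functions q_D = (249 - (1/2)q_E)/2 and q_E = (241 - (1/2)q_D)/3.
Substituting one into the other gives q_D = 108.9565 and q_E = 1430/23.
Total output Q = 171.1304, so price P = 428 - (1/2)·171.1304 = 342.4348.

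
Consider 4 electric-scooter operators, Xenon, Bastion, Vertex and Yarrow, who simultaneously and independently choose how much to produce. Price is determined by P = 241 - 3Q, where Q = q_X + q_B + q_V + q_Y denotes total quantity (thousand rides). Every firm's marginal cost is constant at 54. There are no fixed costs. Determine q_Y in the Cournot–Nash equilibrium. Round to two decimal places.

12.47

A representative firm's profit is π_i = q_i(241 - 3Q) - 54q_i.
First-order condition (treating rivals' output as given): 187 - 6q_i - 3·Σ_{j≠i} q_j = 0.
With identical firms every q_j equals q_i, so Σ_{j≠i} q_j = 3q_i and 187 = 15q_i, giving q_i = 187/15.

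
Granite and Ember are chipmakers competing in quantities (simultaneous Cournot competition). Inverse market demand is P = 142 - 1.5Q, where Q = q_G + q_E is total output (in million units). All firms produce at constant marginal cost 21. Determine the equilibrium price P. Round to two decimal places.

Each firm earns π_i = (142 - 1.5Q)q_i - 21q_i.
Setting ∂π_i/∂q_i = 0 with rivals' quantities fixed: 121 - 3q_i - (3/2)q_j = 0.
With identical firms every q_j equals q_i, so q_j = q_i and 121 = (9/2)q_i, giving q_i = 242/9.
Total output Q = 484/9, so price P = 142 - (3/2)·(484/9) = 184/3.

61.33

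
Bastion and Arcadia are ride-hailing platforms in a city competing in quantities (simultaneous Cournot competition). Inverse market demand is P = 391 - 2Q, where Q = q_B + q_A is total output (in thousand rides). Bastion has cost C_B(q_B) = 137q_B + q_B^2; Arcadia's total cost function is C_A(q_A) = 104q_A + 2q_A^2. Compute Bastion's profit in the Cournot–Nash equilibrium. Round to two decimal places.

Bastion's profit: π_B = (391 - 2Q)q_B - (137q_B + q_B²). Setting ∂π_B/∂q_B = 0: 254 - 6q_B - 2(q_A) = 0.
Arcadia's profit: π_A = (391 - 2Q)q_A - (104q_A + 2q_A²). Setting ∂π_A/∂q_A = 0: 287 - 8q_A - 2(q_B) = 0.
Rearranging gives the reaction functions q_B = (254 - 2q_A)/6 and q_A = (287 - 2q_B)/8.
Substituting one into the other gives q_B = 729/22 and q_A = 607/22.
Price P = 391 - 2·(668/11) = 269.5455.
Bastion's profit: 269.5455·(729/22) - 137·(729/22) - (729/22)² = 3294.0558.

3294.06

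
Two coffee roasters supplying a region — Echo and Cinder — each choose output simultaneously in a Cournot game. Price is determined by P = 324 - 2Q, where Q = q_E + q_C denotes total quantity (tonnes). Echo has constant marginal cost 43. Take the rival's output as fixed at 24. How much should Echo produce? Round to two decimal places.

58.25

With the rival's output fixed at 24, Echo's profit is π_E = (324 - 2·24 - 2q_E)q_E - (43q_E) = (276 - 2q_E)q_E - (43q_E).
∂π_E/∂q_E = 233 - 4q_E = 0, so q_E = 233/4.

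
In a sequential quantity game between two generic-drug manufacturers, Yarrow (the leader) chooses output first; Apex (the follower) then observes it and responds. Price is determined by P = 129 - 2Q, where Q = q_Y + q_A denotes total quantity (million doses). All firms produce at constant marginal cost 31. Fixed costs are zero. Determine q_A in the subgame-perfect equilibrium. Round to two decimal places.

Solve by backward induction. Given q_Y, the follower Apex maximises π_A = (129 - 2q_Y - 2q_A)q_A - 31q_A.
∂π_A/∂q_A = 98 - 2q_Y - 4q_A = 0 gives the reaction function q_A = (98 - 2q_Y)/4.
The leader anticipates this reaction. Substituting into P = 129 - 2Q gives P = 80 - q_Y, so π_Y = (80 - q_Y)q_Y - 31q_Y.
The leader's first-order condition 49 - 2q_Y = 0 yields q_Y = 49/2.
Then q_A = (98 - 2·(49/2))/4 = 49/4.

12.25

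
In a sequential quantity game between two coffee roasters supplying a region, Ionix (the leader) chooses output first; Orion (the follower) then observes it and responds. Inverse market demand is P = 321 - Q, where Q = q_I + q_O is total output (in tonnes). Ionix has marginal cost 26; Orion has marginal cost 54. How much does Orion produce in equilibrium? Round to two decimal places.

52.75

Solve by backward induction. Given q_I, the follower Orion maximises π_O = (321 - q_I - q_O)q_O - 54q_O.
Follower FOC: 267 - q_I - 2q_O = 0, so q_O(q_I) = (267 - q_I)/2.
Ionix substitutes q_O(q_I) into its own profit: π_I = q_I(321 - q_I - (267 - q_I)/2) - 26q_I = (375/2 - (1/2)q_I)q_I - 26q_I.
The leader's first-order condition 323/2 - q_I = 0 yields q_I = 323/2.
Then q_O = (267 - 323/2)/2 = 211/4.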